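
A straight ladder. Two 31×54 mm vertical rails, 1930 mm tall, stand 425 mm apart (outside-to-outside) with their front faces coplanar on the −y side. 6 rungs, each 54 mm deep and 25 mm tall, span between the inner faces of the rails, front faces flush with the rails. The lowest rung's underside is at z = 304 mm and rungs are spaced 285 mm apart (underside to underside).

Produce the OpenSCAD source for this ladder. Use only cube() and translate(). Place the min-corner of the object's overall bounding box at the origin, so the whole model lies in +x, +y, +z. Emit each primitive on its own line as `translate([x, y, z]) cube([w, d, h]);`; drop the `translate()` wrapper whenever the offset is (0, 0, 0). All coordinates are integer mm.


cube([31, 54, 1930]);
translate([394, 0, 0]) cube([31, 54, 1930]);
translate([31, 0, 304]) cube([363, 54, 25]);
translate([31, 0, 589]) cube([363, 54, 25]);
translate([31, 0, 874]) cube([363, 54, 25]);
translate([31, 0, 1159]) cube([363, 54, 25]);
translate([31, 0, 1444]) cube([363, 54, 25]);
translate([31, 0, 1729]) cube([363, 54, 25]);


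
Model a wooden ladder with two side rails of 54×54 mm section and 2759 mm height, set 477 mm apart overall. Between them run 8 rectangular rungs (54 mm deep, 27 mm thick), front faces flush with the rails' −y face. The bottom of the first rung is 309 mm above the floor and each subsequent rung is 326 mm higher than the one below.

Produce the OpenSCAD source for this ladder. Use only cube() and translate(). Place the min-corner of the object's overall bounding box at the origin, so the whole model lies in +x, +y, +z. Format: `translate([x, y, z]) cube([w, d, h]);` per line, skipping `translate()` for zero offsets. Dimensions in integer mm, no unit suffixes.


cube([54, 54, 2759]);
translate([423, 0, 0]) cube([54, 54, 2759]);
translate([54, 0, 309]) cube([369, 54, 27]);
translate([54, 0, 635]) cube([369, 54, 27]);
translate([54, 0, 961]) cube([369, 54, 27]);
translate([54, 0, 1287]) cube([369, 54, 27]);
translate([54, 0, 1613]) cube([369, 54, 27]);
translate([54, 0, 1939]) cube([369, 54, 27]);
translate([54, 0, 2265]) cube([369, 54, 27]);
translate([54, 0, 2591]) cube([369, 54, 27]);


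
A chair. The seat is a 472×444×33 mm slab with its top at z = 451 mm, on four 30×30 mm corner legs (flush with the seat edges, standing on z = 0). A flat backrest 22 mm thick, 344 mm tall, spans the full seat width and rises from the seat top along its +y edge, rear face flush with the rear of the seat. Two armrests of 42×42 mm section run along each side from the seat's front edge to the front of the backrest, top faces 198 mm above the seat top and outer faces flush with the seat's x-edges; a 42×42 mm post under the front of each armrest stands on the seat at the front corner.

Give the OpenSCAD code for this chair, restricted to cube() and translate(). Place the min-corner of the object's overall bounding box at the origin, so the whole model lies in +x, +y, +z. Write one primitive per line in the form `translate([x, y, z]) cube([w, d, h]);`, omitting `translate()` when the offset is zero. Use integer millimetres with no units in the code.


translate([0, 0, 418]) cube([472, 444, 33]);
cube([30, 30, 418]);
translate([442, 0, 0]) cube([30, 30, 418]);
translate([0, 414, 0]) cube([30, 30, 418]);
translate([442, 414, 0]) cube([30, 30, 418]);
translate([0, 422, 451]) cube([472, 22, 344]);
translate([0, 0, 607]) cube([42, 422, 42]);
translate([430, 0, 607]) cube([42, 422, 42]);
translate([0, 0, 451]) cube([42, 42, 156]);
translate([430, 0, 451]) cube([42, 42, 156]);


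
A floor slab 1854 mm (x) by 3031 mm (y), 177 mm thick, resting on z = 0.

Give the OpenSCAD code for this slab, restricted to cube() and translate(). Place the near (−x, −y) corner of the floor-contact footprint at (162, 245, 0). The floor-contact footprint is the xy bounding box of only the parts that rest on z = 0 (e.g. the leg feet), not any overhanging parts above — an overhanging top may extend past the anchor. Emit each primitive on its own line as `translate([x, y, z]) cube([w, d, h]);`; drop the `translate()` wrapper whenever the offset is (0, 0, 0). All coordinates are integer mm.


translate([162, 245, 0]) cube([1854, 3031, 177]);


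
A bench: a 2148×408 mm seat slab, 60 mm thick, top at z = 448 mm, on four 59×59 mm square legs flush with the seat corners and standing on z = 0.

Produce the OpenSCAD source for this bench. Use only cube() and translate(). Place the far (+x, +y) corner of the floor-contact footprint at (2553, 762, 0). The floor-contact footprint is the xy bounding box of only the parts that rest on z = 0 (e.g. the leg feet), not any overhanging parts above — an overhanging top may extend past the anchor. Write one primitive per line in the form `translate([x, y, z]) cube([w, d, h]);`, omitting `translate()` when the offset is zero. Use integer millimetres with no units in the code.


translate([405, 354, 388]) cube([2148, 408, 60]);
translate([405, 354, 0]) cube([59, 59, 388]);
translate([405, 703, 0]) cube([59, 59, 388]);
translate([2494, 354, 0]) cube([59, 59, 388]);
translate([2494, 703, 0]) cube([59, 59, 388]);


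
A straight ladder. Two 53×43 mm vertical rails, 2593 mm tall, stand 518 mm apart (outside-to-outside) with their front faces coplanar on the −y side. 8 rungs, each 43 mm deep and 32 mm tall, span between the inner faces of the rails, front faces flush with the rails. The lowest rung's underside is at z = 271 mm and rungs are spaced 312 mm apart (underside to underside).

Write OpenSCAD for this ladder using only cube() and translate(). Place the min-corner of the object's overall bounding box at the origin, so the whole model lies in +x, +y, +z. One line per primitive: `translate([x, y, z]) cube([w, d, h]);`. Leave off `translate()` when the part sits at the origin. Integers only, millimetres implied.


// rung span = 518 - 2*53 = 412
// rung[k] z = 271 + k*312
cube([53, 43, 2593]);
translate([465, 0, 0]) cube([53, 43, 2593]);
translate([53, 0, 271]) cube([412, 43, 32]);
translate([53, 0, 583]) cube([412, 43, 32]);
translate([53, 0, 895]) cube([412, 43, 32]);
translate([53, 0, 1207]) cube([412, 43, 32]);
translate([53, 0, 1519]) cube([412, 43, 32]);
translate([53, 0, 1831]) cube([412, 43, 32]);
translate([53, 0, 2143]) cube([412, 43, 32]);
translate([53, 0, 2455]) cube([412, 43, 32]);


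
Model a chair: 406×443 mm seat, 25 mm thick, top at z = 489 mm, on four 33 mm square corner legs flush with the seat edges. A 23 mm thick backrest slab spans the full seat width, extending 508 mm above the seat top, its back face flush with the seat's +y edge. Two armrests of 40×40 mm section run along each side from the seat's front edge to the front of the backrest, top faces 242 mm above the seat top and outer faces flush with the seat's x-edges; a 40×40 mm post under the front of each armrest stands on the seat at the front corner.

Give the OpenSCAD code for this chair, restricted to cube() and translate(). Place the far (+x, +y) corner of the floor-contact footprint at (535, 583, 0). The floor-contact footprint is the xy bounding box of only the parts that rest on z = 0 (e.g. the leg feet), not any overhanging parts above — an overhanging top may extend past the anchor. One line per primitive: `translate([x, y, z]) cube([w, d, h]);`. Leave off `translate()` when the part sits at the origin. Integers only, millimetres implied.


translate([129, 140, 464]) cube([406, 443, 25]);
translate([129, 140, 0]) cube([33, 33, 464]);
translate([502, 140, 0]) cube([33, 33, 464]);
translate([129, 550, 0]) cube([33, 33, 464]);
translate([502, 550, 0]) cube([33, 33, 464]);
translate([129, 560, 489]) cube([406, 23, 508]);
translate([129, 140, 691]) cube([40, 420, 40]);
translate([495, 140, 691]) cube([40, 420, 40]);
translate([129, 140, 489]) cube([40, 40, 202]);
translate([495, 140, 489]) cube([40, 40, 202]);


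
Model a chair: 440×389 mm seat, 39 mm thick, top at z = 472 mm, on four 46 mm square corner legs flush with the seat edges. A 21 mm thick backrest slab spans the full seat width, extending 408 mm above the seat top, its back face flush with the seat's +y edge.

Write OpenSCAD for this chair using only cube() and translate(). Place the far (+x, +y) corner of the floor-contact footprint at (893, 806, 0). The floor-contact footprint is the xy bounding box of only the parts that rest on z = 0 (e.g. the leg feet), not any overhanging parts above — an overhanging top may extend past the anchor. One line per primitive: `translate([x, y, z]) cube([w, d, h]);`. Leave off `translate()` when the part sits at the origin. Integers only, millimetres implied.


translate([453, 417, 433]) cube([440, 389, 39]);
translate([453, 417, 0]) cube([46, 46, 433]);
translate([847, 417, 0]) cube([46, 46, 433]);
translate([453, 760, 0]) cube([46, 46, 433]);
translate([847, 760, 0]) cube([46, 46, 433]);
translate([453, 785, 472]) cube([440, 21, 408]);


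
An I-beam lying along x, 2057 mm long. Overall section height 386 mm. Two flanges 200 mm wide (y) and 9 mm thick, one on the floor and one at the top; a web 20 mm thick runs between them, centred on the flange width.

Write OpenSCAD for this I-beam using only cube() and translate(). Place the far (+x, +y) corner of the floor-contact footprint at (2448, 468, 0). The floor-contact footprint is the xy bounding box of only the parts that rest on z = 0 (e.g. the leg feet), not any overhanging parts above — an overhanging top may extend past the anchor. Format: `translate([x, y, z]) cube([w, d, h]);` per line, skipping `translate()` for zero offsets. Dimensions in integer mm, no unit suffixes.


translate([391, 268, 0]) cube([2057, 200, 9]);
translate([391, 358, 9]) cube([2057, 20, 368]);
translate([391, 268, 377]) cube([2057, 200, 9]);


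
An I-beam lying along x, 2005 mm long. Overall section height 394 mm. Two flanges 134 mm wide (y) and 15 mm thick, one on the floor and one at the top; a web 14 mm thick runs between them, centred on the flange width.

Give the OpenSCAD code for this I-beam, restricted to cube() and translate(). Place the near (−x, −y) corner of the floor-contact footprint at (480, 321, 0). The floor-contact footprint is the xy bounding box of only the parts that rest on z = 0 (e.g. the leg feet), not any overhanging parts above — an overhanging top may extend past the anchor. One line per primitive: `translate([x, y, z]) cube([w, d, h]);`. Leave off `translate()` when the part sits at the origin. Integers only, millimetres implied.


translate([480, 321, 0]) cube([2005, 134, 15]);
translate([480, 381, 15]) cube([2005, 14, 364]);
translate([480, 321, 379]) cube([2005, 134, 15]);


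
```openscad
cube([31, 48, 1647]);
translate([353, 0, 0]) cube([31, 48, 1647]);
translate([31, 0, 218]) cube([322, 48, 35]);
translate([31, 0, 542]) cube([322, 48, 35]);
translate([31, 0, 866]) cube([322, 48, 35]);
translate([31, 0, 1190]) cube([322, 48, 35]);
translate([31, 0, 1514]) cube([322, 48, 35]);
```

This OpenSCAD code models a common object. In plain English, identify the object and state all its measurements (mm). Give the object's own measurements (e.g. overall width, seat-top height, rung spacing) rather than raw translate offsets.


A straight ladder. Two 31×48 mm vertical rails, 1647 mm tall, stand 384 mm apart (outside-to-outside) with their front faces coplanar on the −y side. 5 rungs, each 48 mm deep and 35 mm tall, span between the inner faces of the rails, front faces flush with the rails. The lowest rung's underside is at z = 218 mm and rungs are spaced 324 mm apart (underside to underside).


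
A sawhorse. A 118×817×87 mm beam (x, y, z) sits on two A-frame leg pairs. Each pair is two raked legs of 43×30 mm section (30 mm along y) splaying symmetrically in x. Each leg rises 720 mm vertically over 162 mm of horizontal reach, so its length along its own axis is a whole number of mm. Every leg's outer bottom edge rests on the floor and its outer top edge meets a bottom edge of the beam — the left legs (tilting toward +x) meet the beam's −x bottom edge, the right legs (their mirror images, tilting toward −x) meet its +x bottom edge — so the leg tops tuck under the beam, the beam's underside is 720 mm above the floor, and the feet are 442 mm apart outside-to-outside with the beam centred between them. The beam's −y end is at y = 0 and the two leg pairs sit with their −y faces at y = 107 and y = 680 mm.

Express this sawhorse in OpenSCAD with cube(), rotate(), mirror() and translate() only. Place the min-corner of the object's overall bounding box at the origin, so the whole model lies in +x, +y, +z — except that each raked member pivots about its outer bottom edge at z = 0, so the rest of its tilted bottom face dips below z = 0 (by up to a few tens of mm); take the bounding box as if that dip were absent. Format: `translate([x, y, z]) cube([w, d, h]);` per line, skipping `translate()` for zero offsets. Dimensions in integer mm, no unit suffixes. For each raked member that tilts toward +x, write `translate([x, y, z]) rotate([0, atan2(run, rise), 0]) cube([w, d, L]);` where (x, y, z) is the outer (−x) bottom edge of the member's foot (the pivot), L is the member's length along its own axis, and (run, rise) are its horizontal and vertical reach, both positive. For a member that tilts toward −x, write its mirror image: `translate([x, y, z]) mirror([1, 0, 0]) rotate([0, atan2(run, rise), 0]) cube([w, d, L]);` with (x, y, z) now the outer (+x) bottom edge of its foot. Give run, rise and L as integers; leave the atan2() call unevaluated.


// leg length = √(162² + 720²) = 738
// right-leg outer foot x = 2·162 + 118 = 442
// beam min-corner = (162, 0, 720)
translate([162, 0, 720]) cube([118, 817, 87]);
translate([0, 107, 0]) rotate([0, atan2(162, 720), 0]) cube([43, 30, 738]);
translate([442, 107, 0]) mirror([1, 0, 0]) rotate([0, atan2(162, 720), 0]) cube([43, 30, 738]);
translate([0, 680, 0]) rotate([0, atan2(162, 720), 0]) cube([43, 30, 738]);
translate([442, 680, 0]) mirror([1, 0, 0]) rotate([0, atan2(162, 720), 0]) cube([43, 30, 738]);


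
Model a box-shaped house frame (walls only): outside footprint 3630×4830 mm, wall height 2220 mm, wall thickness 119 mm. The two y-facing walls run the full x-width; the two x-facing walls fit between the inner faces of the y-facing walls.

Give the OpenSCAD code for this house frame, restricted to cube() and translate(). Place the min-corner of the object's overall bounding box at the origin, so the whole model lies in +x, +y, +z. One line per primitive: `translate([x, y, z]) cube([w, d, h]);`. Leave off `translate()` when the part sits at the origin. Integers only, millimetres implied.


cube([3630, 119, 2220]);
translate([0, 4711, 0]) cube([3630, 119, 2220]);
translate([0, 119, 0]) cube([119, 4592, 2220]);
translate([3511, 119, 0]) cube([119, 4592, 2220]);


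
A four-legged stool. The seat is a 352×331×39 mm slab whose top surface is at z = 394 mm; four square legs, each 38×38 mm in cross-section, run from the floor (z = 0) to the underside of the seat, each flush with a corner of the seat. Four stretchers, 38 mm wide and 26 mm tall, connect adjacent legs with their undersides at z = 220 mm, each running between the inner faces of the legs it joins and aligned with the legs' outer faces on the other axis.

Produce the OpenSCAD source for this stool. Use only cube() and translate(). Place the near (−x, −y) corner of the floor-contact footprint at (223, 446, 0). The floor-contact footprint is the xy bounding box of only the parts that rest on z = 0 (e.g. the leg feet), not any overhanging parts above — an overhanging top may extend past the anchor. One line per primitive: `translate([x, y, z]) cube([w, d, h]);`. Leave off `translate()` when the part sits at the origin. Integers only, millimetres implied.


translate([223, 446, 355]) cube([352, 331, 39]);
translate([223, 446, 0]) cube([38, 38, 355]);
translate([537, 446, 0]) cube([38, 38, 355]);
translate([223, 739, 0]) cube([38, 38, 355]);
translate([537, 739, 0]) cube([38, 38, 355]);
translate([261, 446, 220]) cube([276, 38, 26]);
translate([261, 739, 220]) cube([276, 38, 26]);
translate([223, 484, 220]) cube([38, 255, 26]);
translate([537, 484, 220]) cube([38, 255, 26]);


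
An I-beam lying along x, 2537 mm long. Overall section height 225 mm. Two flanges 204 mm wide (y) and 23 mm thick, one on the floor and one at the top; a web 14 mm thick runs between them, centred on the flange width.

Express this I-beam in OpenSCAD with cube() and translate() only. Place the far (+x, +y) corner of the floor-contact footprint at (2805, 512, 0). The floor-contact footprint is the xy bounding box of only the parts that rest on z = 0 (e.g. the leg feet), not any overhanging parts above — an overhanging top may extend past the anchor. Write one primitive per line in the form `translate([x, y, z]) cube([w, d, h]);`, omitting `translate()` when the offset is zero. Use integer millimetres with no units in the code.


translate([268, 308, 0]) cube([2537, 204, 23]);
translate([268, 403, 23]) cube([2537, 14, 179]);
translate([268, 308, 202]) cube([2537, 204, 23]);


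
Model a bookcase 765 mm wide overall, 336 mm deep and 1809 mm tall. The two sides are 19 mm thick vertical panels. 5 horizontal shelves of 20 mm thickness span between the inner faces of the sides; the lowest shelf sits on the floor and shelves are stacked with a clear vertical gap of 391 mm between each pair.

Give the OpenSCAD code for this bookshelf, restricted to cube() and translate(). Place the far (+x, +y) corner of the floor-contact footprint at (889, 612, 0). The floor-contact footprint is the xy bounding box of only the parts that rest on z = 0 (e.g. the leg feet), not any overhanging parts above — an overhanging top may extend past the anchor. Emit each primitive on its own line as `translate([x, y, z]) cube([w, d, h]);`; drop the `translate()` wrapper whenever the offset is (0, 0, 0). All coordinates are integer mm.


translate([124, 276, 0]) cube([19, 336, 1809]);
translate([870, 276, 0]) cube([19, 336, 1809]);
translate([143, 276, 0]) cube([727, 336, 20]);
translate([143, 276, 411]) cube([727, 336, 20]);
translate([143, 276, 822]) cube([727, 336, 20]);
translate([143, 276, 1233]) cube([727, 336, 20]);
translate([143, 276, 1644]) cube([727, 336, 20]);


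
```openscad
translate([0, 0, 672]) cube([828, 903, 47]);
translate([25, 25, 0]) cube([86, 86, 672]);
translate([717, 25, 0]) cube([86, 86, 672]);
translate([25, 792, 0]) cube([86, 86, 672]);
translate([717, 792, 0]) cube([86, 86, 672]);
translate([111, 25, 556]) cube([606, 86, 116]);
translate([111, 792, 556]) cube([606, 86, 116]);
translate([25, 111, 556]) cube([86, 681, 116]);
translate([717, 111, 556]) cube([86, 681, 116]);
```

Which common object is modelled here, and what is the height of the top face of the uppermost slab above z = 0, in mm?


A table. The table height is 719 mm.

A 828×903×47 slab sits at z = 672 on four 86 mm square posts — a table. The top surface is at 672 + 47 = 719 mm.


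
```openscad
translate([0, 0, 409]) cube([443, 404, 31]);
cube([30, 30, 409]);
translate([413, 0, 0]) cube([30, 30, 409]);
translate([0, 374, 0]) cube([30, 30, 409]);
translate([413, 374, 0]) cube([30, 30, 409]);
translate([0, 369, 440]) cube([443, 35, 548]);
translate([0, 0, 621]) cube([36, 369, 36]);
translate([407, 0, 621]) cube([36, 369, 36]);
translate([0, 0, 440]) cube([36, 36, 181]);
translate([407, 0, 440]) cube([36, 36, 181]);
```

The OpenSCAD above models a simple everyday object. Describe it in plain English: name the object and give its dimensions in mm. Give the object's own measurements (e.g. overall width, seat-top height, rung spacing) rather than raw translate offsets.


A chair. The seat is a 443×404×31 mm slab with its top at z = 440 mm, on four 30×30 mm corner legs (flush with the seat edges, standing on z = 0). A flat backrest 35 mm thick, 548 mm tall, spans the full seat width and rises from the seat top along its +y edge, rear face flush with the rear of the seat. Two armrests of 36×36 mm section run along each side from the seat's front edge to the front of the backrest, top faces 217 mm above the seat top and outer faces flush with the seat's x-edges; a 36×36 mm post under the front of each armrest stands on the seat at the front corner.


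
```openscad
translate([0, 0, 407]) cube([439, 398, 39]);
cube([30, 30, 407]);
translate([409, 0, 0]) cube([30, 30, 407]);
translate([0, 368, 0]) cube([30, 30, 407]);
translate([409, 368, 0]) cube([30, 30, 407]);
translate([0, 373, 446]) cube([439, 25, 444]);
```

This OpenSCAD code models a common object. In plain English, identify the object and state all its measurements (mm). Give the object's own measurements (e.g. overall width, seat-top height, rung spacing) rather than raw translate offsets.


A chair. The seat is a 439×398×39 mm slab with its top at z = 446 mm, on four 30×30 mm corner legs (flush with the seat edges, standing on z = 0). A flat backrest 25 mm thick, 444 mm tall, spans the full seat width and rises from the seat top along its +y edge, rear face flush with the rear of the seat.


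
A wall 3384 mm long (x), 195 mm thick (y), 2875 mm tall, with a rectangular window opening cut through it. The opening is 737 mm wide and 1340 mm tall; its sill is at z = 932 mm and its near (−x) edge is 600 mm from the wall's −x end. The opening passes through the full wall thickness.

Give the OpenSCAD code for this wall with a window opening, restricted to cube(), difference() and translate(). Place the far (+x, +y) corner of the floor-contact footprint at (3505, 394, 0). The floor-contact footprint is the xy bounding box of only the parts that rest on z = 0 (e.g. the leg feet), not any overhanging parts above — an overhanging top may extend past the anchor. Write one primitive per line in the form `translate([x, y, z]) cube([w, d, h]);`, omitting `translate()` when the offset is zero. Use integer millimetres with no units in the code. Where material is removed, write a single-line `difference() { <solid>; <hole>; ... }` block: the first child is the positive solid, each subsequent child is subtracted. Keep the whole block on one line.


difference() { translate([121, 199, 0]) cube([3384, 195, 2875]); translate([721, 199, 932]) cube([737, 195, 1340]); }


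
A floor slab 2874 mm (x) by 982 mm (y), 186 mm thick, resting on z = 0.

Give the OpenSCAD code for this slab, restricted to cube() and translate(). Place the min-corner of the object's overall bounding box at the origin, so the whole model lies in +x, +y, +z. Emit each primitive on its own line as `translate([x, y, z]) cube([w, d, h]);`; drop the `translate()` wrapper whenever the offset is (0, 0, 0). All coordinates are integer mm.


cube([2874, 982, 186]);


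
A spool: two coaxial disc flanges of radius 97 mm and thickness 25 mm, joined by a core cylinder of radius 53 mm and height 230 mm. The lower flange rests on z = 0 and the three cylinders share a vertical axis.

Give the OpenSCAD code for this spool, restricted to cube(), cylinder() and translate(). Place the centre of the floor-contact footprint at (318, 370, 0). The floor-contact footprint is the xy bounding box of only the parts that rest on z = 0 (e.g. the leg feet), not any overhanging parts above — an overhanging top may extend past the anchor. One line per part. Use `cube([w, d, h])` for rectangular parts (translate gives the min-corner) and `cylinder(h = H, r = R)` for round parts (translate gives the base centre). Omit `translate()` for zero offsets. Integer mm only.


translate([318, 370, 0]) cylinder(h = 25, r = 97);
translate([318, 370, 25]) cylinder(h = 230, r = 53);
translate([318, 370, 255]) cylinder(h = 25, r = 97);


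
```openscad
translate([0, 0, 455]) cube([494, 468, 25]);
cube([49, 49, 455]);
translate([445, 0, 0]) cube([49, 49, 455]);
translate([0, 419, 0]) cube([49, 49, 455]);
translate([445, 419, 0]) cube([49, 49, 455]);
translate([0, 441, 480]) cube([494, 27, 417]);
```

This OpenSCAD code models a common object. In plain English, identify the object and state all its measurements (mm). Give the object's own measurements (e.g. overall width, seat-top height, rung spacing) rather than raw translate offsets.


A chair. The seat is a 494×468×25 mm slab with its top at z = 480 mm, on four 49×49 mm corner legs (flush with the seat edges, standing on z = 0). A flat backrest 27 mm thick, 417 mm tall, spans the full seat width and rises from the seat top along its +y edge, rear face flush with the rear of the seat.


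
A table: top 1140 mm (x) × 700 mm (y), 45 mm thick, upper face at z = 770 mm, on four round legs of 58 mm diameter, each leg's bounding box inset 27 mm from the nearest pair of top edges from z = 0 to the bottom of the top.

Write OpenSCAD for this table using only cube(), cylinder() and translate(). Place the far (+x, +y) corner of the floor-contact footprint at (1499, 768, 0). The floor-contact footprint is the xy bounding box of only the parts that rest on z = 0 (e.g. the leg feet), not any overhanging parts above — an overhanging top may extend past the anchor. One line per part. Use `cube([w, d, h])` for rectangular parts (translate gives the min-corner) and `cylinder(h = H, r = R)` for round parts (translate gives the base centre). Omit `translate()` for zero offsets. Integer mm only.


translate([386, 95, 725]) cube([1140, 700, 45]);
translate([442, 151, 0]) cylinder(h = 725, r = 29);
translate([1470, 151, 0]) cylinder(h = 725, r = 29);
translate([442, 739, 0]) cylinder(h = 725, r = 29);
translate([1470, 739, 0]) cylinder(h = 725, r = 29);


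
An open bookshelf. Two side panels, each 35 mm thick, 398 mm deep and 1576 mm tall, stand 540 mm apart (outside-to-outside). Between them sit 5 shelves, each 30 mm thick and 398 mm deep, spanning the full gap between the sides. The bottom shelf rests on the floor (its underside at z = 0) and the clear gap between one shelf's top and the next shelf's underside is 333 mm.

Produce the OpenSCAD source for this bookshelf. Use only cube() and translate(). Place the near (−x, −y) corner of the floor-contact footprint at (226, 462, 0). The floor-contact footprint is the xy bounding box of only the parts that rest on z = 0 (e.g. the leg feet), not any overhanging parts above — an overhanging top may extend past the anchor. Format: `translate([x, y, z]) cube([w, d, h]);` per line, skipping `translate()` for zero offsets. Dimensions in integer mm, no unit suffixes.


translate([226, 462, 0]) cube([35, 398, 1576]);
translate([731, 462, 0]) cube([35, 398, 1576]);
translate([261, 462, 0]) cube([470, 398, 30]);
translate([261, 462, 363]) cube([470, 398, 30]);
translate([261, 462, 726]) cube([470, 398, 30]);
translate([261, 462, 1089]) cube([470, 398, 30]);
translate([261, 462, 1452]) cube([470, 398, 30]);


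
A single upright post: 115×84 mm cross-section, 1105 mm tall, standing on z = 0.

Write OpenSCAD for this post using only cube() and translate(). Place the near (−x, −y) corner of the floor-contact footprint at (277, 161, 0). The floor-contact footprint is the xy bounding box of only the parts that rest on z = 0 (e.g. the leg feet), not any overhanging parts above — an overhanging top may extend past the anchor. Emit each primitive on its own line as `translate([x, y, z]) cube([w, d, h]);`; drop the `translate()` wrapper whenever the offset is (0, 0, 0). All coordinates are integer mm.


translate([277, 161, 0]) cube([115, 84, 1105]);


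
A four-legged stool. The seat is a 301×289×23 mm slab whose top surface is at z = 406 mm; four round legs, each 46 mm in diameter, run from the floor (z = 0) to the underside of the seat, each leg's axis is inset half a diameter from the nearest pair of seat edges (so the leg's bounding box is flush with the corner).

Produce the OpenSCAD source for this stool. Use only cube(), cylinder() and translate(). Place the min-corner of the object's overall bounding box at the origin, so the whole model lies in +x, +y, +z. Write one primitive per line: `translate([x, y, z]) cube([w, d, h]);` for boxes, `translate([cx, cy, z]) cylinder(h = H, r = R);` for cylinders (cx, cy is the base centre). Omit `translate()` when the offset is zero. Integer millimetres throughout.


translate([0, 0, 383]) cube([301, 289, 23]);
translate([23, 23, 0]) cylinder(h = 383, r = 23);
translate([278, 23, 0]) cylinder(h = 383, r = 23);
translate([23, 266, 0]) cylinder(h = 383, r = 23);
translate([278, 266, 0]) cylinder(h = 383, r = 23);


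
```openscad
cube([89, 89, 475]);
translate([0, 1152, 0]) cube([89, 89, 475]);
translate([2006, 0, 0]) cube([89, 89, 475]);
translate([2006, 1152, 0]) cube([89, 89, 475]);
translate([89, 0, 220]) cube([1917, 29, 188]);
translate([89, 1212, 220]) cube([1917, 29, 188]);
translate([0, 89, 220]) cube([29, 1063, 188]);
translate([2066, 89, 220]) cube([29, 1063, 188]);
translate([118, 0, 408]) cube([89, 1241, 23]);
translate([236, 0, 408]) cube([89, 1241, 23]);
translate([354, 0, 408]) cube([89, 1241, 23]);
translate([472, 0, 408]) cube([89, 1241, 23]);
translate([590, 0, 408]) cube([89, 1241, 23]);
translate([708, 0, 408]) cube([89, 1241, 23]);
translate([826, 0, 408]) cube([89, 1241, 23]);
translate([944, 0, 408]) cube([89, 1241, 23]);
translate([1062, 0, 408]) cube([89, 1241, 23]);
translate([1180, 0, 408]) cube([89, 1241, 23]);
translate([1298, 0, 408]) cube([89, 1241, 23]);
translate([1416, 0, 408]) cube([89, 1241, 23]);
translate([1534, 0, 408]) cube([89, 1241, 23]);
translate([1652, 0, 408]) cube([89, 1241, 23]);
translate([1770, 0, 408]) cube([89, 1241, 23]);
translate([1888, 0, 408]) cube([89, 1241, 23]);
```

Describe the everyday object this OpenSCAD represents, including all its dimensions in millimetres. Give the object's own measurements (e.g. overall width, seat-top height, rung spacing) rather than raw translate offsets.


A bed frame 2095 mm long (x) by 1241 mm wide (y). Four 89×89 mm corner posts, 475 mm tall, at the corners of the footprint. Four rails of 29 mm thickness and 188 mm height run between adjacent posts with their undersides at z = 220 mm, their outer faces flush with the outside of the frame (the two x-running rails run between the posts' inner faces; the two y-running rails run between the posts' inner faces). 16 slats, each 89 mm wide (x) and 23 mm thick, lie across the top of the two x-running rails, running the full 1241 mm width of the frame in y; along x they sit between the end posts with a 29 mm gap after the −x posts and between neighbouring slats and before the +x posts.


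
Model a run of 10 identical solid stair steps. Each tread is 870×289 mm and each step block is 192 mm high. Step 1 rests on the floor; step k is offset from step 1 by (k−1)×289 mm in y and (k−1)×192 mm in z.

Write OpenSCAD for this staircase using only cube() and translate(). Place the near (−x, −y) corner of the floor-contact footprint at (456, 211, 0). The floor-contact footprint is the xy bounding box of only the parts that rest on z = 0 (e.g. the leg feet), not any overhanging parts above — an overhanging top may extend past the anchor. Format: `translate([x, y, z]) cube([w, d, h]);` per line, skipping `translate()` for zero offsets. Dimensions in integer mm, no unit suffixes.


translate([456, 211, 0]) cube([870, 289, 192]);
translate([456, 500, 192]) cube([870, 289, 192]);
translate([456, 789, 384]) cube([870, 289, 192]);
translate([456, 1078, 576]) cube([870, 289, 192]);
translate([456, 1367, 768]) cube([870, 289, 192]);
translate([456, 1656, 960]) cube([870, 289, 192]);
translate([456, 1945, 1152]) cube([870, 289, 192]);
translate([456, 2234, 1344]) cube([870, 289, 192]);
translate([456, 2523, 1536]) cube([870, 289, 192]);
translate([456, 2812, 1728]) cube([870, 289, 192]);


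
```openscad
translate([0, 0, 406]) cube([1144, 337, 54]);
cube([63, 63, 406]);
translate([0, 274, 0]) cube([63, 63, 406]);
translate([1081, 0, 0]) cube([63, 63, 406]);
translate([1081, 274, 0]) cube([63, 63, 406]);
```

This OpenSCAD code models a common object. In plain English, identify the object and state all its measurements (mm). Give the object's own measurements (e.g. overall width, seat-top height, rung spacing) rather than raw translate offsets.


A bench: a 1144×337 mm seat slab, 54 mm thick, top at z = 460 mm, on four 63×63 mm square legs flush with the seat corners and standing on z = 0.


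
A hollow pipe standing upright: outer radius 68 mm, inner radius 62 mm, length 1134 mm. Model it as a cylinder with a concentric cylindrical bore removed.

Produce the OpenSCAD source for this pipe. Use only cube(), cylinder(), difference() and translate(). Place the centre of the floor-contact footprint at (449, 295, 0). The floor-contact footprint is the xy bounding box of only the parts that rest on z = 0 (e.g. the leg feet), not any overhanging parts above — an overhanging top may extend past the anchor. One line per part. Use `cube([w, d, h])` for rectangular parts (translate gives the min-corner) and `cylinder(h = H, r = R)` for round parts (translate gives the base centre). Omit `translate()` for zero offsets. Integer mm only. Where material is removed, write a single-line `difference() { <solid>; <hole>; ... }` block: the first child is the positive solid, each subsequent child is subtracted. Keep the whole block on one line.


difference() { translate([449, 295, 0]) cylinder(h = 1134, r = 68); translate([449, 295, 0]) cylinder(h = 1134, r = 62); }


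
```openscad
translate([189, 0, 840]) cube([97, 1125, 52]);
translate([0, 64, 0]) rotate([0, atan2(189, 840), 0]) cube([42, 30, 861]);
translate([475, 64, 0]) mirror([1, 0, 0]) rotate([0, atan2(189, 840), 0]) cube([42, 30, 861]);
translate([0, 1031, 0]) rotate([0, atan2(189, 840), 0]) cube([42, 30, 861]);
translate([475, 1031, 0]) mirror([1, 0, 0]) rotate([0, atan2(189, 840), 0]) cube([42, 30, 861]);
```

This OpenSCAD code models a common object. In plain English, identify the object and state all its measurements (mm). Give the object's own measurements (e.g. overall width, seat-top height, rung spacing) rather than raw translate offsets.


A sawhorse. A 97×1125×52 mm beam (x, y, z) sits on two A-frame leg pairs. Each pair is two raked legs of 42×30 mm section (30 mm along y) splaying symmetrically in x. Each leg rises 840 mm vertically over 189 mm of horizontal reach and is 861 mm long along its own axis. Every leg's outer bottom edge rests on the floor and its outer top edge meets a bottom edge of the beam — the left legs (tilting toward +x) meet the beam's −x bottom edge, the right legs (their mirror images, tilting toward −x) meet its +x bottom edge — so the leg tops tuck under the beam, the beam's underside is 840 mm above the floor, and the feet are 475 mm apart outside-to-outside with the beam centred between them. The two leg pairs are set in 64 mm from either end of the beam.


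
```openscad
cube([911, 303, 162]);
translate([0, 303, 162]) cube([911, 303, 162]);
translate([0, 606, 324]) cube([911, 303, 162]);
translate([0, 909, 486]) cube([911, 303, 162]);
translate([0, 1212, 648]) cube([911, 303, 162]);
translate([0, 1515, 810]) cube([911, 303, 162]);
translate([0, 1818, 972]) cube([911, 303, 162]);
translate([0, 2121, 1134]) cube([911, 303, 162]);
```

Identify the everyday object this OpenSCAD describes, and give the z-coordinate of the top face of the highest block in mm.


A staircase. The total rise is 1296 mm.

8 identical blocks, each offset up and back from the previous — a staircase. Each step is 162 mm tall and there are 8 of them, so the total rise is 8 × 162 = 1296 mm.


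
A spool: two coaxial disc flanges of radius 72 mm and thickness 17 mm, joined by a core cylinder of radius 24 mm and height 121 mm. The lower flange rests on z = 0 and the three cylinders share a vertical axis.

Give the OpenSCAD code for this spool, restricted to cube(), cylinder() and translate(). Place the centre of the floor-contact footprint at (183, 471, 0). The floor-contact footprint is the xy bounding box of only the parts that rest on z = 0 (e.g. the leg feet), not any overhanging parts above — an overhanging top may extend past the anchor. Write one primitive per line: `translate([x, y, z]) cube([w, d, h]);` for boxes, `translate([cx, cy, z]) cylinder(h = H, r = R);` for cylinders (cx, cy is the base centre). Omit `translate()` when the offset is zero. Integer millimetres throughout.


translate([183, 471, 0]) cylinder(h = 17, r = 72);
translate([183, 471, 17]) cylinder(h = 121, r = 24);
translate([183, 471, 138]) cylinder(h = 17, r = 72);


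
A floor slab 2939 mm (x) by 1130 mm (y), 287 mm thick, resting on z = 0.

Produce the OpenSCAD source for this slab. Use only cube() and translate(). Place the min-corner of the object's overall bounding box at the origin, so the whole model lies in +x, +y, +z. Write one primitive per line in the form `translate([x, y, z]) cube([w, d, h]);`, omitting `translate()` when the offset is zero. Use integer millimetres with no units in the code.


cube([2939, 1130, 287]);


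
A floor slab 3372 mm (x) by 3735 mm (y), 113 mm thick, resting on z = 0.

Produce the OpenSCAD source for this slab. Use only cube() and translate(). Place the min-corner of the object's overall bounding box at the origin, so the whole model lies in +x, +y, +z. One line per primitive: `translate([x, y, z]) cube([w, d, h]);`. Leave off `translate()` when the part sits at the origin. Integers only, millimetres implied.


cube([3372, 3735, 113]);


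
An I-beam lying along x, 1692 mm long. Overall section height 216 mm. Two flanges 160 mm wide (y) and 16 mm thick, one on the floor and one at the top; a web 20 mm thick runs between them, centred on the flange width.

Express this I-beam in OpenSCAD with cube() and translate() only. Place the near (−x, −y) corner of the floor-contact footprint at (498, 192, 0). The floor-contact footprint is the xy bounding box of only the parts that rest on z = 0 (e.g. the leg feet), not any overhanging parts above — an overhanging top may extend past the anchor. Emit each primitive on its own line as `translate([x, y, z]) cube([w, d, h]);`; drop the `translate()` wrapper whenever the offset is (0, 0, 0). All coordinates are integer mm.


translate([498, 192, 0]) cube([1692, 160, 16]);
translate([498, 262, 16]) cube([1692, 20, 184]);
translate([498, 192, 200]) cube([1692, 160, 16]);


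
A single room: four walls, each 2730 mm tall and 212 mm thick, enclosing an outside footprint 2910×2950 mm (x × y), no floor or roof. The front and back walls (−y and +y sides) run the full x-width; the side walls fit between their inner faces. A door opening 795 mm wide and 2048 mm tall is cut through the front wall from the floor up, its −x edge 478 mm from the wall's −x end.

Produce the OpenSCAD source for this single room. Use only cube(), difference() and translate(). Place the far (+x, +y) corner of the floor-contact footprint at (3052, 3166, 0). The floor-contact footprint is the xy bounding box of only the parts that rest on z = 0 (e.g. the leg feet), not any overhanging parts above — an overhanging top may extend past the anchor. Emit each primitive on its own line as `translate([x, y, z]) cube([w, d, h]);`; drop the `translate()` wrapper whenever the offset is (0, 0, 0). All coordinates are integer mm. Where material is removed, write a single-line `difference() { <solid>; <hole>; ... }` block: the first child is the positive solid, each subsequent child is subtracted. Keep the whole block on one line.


difference() { translate([142, 216, 0]) cube([2910, 212, 2730]); translate([620, 216, 0]) cube([795, 212, 2048]); }
translate([142, 2954, 0]) cube([2910, 212, 2730]);
translate([142, 428, 0]) cube([212, 2526, 2730]);
translate([2840, 428, 0]) cube([212, 2526, 2730]);


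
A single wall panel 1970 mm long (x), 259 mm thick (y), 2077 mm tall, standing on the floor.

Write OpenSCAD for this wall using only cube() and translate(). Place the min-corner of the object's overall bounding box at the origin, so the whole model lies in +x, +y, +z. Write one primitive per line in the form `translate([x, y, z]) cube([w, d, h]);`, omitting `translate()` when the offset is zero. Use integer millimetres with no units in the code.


cube([1970, 259, 2077]);


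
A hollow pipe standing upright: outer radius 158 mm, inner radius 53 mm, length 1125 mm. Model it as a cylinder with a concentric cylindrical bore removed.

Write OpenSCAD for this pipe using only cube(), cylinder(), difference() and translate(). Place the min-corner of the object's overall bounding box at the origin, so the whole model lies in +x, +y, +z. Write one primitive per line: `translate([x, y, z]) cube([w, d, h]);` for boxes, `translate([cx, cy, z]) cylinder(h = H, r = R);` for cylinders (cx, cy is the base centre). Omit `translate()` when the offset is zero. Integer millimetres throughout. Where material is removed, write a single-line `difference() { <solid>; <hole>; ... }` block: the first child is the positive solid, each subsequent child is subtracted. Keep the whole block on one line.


difference() { translate([158, 158, 0]) cylinder(h = 1125, r = 158); translate([158, 158, 0]) cylinder(h = 1125, r = 53); }
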